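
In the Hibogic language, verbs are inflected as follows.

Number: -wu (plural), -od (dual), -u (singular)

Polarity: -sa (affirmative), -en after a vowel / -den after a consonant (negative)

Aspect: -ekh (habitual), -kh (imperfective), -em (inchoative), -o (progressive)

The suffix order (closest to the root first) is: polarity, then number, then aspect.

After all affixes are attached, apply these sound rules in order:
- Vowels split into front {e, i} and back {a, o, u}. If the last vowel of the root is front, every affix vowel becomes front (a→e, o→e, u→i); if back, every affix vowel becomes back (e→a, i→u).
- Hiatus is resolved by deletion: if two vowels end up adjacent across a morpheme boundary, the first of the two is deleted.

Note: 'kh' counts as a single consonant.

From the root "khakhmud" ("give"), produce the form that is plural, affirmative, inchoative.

khakhmudsawam

Attach polarity affirmative -sa → khakhmudsa.
Attach number plural -wu → khakhmudsawu.
Attach aspect inchoative -em → khakhmudsawuem.
Apply vowel harmony: khakhmudsawuem → khakhmudsawuam.
Apply vowel deletion: khakhmudsawuam → khakhmudsawam.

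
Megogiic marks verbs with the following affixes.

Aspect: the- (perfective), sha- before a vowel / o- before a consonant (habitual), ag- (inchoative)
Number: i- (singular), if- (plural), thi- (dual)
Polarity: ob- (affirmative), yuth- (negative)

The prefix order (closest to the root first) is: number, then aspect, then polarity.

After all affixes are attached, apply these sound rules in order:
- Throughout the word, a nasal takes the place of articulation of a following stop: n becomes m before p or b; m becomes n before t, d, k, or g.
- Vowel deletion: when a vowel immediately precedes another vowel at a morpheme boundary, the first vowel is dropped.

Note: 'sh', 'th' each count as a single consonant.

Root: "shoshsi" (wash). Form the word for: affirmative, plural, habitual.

obshifshoshsi

Attach number plural if- → ifshoshsi.
Attach aspect habitual sha- (before vowel 'i') → shaifshoshsi.
Attach polarity affirmative ob- → obshaifshoshsi.
Nasal assimilation: no change.
Apply vowel deletion: obshaifshoshsi → obshifshoshsi.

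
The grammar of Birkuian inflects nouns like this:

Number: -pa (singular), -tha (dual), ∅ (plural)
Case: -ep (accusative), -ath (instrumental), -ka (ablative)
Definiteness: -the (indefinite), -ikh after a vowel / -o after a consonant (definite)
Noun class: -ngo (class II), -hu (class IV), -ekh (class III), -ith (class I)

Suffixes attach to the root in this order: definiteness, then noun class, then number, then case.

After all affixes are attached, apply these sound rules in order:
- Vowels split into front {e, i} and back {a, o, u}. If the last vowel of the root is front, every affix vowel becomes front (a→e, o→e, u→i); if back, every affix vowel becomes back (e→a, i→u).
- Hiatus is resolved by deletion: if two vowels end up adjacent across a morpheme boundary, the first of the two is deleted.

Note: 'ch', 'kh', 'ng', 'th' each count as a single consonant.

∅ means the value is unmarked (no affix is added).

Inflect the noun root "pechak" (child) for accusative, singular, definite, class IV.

Attach definiteness definite -o (after consonant 'k') → pechako.
Attach noun class class IV -hu → pechakohu.
Attach number singular -pa → pechakohupa.
Attach case accusative -ep → pechakohupaep.
Apply vowel harmony: pechakohupaep → pechakohupaap.
Apply vowel deletion: pechakohupaap → pechakohupap.

pechakohupap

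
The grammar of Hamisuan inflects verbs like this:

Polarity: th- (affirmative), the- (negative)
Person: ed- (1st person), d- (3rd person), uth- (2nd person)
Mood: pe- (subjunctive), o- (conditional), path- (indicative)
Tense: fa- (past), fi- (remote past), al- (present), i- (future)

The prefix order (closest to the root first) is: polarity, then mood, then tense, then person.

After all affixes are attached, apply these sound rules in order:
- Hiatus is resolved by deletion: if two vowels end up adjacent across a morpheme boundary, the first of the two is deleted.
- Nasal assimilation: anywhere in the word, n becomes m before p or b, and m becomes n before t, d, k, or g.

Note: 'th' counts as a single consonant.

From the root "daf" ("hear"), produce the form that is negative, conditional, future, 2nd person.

Attach polarity negative the- → thedaf.
Attach mood conditional o- → othedaf.
Attach tense future i- → iothedaf.
Attach person 2nd person uth- → uthiothedaf.
Apply vowel deletion: uthiothedaf → uthothedaf.
Nasal assimilation: no change.

uthothedaf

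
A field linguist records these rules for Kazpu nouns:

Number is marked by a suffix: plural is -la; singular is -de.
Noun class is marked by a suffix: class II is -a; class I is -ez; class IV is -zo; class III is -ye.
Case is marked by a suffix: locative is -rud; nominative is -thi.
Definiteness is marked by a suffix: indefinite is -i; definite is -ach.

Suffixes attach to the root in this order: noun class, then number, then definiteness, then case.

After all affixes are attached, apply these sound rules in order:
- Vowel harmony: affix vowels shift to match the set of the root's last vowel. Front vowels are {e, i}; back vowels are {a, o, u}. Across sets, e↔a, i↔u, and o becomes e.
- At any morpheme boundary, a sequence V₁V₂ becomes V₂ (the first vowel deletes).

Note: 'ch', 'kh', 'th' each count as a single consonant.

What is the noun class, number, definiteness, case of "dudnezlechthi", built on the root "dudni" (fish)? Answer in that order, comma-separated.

class I, plural, definite, nominative

Segment: dudni-ez-la-ach-thi.
noun class: -ez → class I.
number: -la → plural.
definiteness: -ach → definite.
case: -thi → nominative.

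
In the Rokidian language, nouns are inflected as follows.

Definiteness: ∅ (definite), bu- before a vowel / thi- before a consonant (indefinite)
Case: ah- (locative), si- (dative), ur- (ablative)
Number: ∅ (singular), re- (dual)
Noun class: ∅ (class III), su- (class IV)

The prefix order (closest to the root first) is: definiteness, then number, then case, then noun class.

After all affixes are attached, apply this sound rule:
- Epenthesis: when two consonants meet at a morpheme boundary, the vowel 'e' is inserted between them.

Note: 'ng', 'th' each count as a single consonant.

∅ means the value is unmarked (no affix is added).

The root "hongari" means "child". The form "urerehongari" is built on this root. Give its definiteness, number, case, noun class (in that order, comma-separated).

definite, dual, ablative, class III

Segment: ur-re-hongari.
definiteness: ∅ → definite.
number: re- → dual.
case: ur- → ablative.
noun class: ∅ → class III.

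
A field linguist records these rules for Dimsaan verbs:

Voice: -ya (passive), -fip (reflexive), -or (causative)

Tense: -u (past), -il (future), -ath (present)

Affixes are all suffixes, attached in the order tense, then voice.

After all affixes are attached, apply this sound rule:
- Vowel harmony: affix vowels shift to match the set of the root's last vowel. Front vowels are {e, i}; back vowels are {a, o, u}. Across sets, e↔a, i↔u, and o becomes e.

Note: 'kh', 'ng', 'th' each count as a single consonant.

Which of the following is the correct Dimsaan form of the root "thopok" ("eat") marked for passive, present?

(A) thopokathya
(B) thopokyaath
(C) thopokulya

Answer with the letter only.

A

Attach tense present -ath → thopokath.
Attach voice passive -ya → thopokathya.
Vowel harmony: no change.
So the correct form is thopokathya, option (A).
(B) thopokyaath is wrong: it has the affixes in the wrong order.
(C) thopokulya is wrong: it uses future instead of present for tense.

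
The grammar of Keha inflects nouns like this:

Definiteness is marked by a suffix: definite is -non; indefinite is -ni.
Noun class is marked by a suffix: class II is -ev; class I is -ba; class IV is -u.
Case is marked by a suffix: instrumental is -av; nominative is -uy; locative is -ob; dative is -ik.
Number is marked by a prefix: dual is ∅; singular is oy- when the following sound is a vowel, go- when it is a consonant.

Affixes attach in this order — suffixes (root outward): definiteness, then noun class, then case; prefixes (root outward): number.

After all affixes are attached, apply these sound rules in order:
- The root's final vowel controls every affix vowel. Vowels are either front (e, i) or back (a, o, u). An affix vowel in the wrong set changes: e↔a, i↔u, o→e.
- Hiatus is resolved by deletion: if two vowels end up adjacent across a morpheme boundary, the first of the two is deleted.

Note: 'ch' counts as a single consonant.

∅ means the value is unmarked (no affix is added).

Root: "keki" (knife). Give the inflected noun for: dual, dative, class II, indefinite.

kekinevik

number = dual: zero marking, form stays keki.
Attach definiteness indefinite -ni → kekini.
Attach noun class class II -ev → kekiniev.
Attach case dative -ik → kekinievik.
Vowel harmony: no change.
Apply vowel deletion: kekinievik → kekinevik.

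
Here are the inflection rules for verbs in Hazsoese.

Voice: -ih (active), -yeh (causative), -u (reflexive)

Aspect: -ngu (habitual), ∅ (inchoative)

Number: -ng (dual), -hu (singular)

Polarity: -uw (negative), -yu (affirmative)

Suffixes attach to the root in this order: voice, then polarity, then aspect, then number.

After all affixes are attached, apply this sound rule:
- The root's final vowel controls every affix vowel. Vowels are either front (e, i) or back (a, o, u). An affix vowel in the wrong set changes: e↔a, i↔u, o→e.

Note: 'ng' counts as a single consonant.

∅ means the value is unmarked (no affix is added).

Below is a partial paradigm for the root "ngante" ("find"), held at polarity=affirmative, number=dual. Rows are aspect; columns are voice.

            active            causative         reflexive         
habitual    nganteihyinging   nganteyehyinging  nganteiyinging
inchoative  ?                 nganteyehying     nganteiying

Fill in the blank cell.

Attach voice active -ih → nganteih.
Attach polarity affirmative -yu → nganteihyu.
aspect = inchoative: zero marking, form stays nganteihyu.
Attach number dual -ng → nganteihyung.
Apply vowel harmony: nganteihyung → nganteihying.

nganteihying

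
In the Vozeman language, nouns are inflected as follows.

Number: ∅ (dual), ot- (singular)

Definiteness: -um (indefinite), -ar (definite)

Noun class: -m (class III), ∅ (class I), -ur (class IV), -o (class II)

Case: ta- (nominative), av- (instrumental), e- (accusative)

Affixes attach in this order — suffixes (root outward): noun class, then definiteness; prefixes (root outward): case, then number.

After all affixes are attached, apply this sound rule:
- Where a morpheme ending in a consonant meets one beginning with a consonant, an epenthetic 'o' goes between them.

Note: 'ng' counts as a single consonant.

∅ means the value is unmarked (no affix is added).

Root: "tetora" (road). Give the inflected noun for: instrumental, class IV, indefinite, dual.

Attach noun class class IV -ur → tetoraur.
Attach case instrumental av- → avtetoraur.
number = dual: zero marking, form stays avtetoraur.
Attach definiteness indefinite -um → avtetoraurum.
Apply epenthesis: avtetoraurum → avotetoraurum.

avotetoraurum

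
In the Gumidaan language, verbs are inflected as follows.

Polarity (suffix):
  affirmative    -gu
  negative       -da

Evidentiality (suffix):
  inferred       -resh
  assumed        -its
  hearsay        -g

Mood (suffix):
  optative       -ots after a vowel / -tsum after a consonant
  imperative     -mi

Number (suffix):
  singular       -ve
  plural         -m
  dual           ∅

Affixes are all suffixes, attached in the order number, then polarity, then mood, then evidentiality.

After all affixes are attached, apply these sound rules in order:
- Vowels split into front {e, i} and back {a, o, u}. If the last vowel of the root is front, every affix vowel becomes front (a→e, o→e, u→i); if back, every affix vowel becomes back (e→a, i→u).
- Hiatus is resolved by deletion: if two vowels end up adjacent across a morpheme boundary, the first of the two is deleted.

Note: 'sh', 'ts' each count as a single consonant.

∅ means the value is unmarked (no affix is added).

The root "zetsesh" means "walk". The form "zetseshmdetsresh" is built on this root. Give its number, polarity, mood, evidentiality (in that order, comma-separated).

Segment: zetsesh-m-da-ots-resh.
number: -m → plural.
polarity: -da → negative.
mood: -ots/tsum → optative.
evidentiality: -resh → inferred.

plural, negative, optative, inferred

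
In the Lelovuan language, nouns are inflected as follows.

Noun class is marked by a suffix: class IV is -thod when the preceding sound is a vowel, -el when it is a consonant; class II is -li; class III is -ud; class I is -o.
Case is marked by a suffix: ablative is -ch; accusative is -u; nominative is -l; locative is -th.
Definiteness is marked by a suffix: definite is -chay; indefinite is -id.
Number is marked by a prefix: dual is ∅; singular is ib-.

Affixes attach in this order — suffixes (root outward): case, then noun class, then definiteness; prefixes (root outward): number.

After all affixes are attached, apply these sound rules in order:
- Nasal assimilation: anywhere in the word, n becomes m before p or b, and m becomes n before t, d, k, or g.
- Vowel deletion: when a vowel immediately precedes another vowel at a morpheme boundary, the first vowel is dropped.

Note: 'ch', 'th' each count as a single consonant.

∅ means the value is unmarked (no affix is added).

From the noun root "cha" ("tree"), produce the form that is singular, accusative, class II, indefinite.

ibchulid

Attach number singular ib- → ibcha.
Attach case accusative -u → ibchau.
Attach noun class class II -li → ibchauli.
Attach definiteness indefinite -id → ibchauliid.
Nasal assimilation: no change.
Apply vowel deletion: ibchauliid → ibchulid.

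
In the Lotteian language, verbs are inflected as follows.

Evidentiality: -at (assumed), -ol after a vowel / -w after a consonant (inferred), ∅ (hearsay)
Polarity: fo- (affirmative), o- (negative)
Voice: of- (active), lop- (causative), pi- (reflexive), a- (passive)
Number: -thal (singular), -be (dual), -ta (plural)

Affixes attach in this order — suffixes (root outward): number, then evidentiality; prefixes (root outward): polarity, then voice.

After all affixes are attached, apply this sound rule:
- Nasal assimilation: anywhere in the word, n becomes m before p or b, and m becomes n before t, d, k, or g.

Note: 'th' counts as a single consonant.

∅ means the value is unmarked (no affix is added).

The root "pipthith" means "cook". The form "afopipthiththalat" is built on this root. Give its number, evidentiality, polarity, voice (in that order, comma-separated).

singular, assumed, affirmative, passive

Segment: a-fo-pipthith-thal-at.
number: -thal → singular.
evidentiality: -at → assumed.
polarity: fo- → affirmative.
voice: a- → passive.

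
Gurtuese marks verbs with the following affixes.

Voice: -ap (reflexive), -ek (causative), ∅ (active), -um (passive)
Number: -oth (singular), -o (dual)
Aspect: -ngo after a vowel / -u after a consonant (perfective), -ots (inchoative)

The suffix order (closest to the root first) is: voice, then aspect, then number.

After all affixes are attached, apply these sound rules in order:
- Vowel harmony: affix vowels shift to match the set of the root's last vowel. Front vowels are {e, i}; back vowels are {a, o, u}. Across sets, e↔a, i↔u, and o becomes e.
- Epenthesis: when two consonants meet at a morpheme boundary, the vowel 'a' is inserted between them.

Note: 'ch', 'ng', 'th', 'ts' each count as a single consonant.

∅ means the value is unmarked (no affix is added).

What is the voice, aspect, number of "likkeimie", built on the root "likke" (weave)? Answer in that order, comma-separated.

passive, perfective, dual

Segment: likke-um-u-o.
voice: -um → passive.
aspect: -ngo/u → perfective.
number: -o → dual.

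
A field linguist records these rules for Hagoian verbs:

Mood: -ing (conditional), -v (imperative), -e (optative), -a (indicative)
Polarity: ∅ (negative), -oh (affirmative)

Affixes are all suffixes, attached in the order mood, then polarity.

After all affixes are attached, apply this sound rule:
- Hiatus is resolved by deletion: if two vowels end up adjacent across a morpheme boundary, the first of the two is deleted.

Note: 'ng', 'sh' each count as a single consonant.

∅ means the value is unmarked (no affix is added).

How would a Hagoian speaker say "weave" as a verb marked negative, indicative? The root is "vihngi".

vihnga

Attach mood indicative -a → vihngia.
polarity = negative: zero marking, form stays vihngia.
Apply vowel deletion: vihngia → vihnga.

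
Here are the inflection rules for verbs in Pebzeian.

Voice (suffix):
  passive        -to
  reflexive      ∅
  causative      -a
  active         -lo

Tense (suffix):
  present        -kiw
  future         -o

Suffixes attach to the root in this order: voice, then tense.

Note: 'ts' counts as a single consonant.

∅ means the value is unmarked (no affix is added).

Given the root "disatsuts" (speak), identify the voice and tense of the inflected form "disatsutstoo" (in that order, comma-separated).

passive, future

Segment: disatsuts-to-o.
voice: -to → passive.
tense: -o → future.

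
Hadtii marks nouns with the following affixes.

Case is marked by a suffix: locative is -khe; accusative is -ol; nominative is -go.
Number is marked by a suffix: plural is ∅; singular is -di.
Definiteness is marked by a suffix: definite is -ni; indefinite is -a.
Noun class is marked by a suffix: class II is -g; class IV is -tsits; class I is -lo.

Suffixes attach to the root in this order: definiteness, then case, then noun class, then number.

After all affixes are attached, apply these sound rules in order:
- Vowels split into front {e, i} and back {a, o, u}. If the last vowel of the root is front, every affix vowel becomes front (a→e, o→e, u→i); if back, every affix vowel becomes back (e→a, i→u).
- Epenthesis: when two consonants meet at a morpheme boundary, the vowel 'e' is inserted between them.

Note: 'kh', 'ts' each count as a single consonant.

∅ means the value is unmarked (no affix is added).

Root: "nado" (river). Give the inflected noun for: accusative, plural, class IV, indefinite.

Attach definiteness indefinite -a → nadoa.
Attach case accusative -ol → nadoaol.
Attach noun class class IV -tsits → nadoaoltsits.
number = plural: zero marking, form stays nadoaoltsits.
Apply vowel harmony: nadoaoltsits → nadoaoltsuts.
Apply epenthesis: nadoaoltsuts → nadoaoletsuts.

nadoaoletsuts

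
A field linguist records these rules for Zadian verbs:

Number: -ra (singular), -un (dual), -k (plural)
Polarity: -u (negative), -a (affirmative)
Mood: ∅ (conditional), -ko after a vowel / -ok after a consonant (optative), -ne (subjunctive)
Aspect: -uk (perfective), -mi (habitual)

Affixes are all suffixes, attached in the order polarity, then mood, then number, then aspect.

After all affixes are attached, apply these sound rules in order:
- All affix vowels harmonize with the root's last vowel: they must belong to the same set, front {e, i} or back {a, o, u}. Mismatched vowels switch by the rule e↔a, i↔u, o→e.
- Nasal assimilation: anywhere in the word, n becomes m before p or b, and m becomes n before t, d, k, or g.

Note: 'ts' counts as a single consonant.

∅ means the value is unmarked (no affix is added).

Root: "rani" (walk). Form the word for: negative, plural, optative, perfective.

Attach polarity negative -u → raniu.
Attach mood optative -ko (after vowel 'u') → raniuko.
Attach number plural -k → raniukok.
Attach aspect perfective -uk → raniukokuk.
Apply vowel harmony: raniukokuk → raniikekik.
Nasal assimilation: no change.

raniikekik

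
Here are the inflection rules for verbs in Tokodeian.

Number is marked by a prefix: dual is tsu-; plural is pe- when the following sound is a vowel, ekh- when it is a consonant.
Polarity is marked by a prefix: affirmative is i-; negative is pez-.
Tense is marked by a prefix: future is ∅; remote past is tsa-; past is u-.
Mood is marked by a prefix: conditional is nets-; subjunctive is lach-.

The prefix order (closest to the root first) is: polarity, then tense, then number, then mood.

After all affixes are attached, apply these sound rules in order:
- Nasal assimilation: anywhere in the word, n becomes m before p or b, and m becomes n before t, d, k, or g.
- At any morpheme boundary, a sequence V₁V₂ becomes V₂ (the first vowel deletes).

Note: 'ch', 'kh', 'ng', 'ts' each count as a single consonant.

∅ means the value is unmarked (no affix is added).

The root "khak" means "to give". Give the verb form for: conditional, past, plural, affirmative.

netspikhak

Attach polarity affirmative i- → ikhak.
Attach tense past u- → uikhak.
Attach number plural pe- (before vowel 'u') → peuikhak.
Attach mood conditional nets- → netspeuikhak.
Nasal assimilation: no change.
Apply vowel deletion: netspeuikhak → netspikhak.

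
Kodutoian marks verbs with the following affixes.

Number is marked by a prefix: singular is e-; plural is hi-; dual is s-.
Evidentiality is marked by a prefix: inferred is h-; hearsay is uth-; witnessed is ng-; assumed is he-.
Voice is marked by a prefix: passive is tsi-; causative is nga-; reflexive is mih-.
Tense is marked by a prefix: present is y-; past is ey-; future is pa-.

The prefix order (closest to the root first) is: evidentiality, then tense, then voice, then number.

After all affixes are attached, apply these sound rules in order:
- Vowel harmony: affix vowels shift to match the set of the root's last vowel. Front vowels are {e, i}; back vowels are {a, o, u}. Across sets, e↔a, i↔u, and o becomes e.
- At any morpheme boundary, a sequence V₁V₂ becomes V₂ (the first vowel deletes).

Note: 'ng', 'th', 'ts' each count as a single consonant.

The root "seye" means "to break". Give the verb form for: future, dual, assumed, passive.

stsipeheseye

Attach evidentiality assumed he- → heseye.
Attach tense future pa- → paheseye.
Attach voice passive tsi- → tsipaheseye.
Attach number dual s- → stsipaheseye.
Apply vowel harmony: stsipaheseye → stsipeheseye.
Vowel deletion: no change.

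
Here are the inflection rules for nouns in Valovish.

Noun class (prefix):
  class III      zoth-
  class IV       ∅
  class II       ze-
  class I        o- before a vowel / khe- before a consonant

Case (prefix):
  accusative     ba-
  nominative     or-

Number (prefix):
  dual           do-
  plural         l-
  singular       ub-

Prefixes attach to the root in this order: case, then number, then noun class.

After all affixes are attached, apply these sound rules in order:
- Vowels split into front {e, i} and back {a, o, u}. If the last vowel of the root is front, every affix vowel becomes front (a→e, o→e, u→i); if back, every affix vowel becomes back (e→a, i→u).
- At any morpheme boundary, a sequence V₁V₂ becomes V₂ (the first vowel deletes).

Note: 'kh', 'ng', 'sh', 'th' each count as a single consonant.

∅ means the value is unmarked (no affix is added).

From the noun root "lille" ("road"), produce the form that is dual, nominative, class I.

khederlille

Attach case nominative or- → orlille.
Attach number dual do- → doorlille.
Attach noun class class I khe- (before consonant 'd') → khedoorlille.
Apply vowel harmony: khedoorlille → khedeerlille.
Apply vowel deletion: khedeerlille → khederlille.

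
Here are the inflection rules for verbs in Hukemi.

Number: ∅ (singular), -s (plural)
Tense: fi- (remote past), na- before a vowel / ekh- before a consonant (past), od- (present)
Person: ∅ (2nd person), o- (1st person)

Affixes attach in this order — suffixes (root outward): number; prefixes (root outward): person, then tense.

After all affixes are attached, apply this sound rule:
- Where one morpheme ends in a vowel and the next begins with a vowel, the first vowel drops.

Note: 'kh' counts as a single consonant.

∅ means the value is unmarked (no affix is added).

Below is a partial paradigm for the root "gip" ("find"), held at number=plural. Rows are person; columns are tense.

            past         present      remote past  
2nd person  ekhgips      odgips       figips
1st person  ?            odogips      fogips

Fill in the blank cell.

nogips

Attach person 1st person o- → ogip.
Attach number plural -s → ogips.
Attach tense past na- (before vowel 'o') → naogips.
Apply vowel deletion: naogips → nogips.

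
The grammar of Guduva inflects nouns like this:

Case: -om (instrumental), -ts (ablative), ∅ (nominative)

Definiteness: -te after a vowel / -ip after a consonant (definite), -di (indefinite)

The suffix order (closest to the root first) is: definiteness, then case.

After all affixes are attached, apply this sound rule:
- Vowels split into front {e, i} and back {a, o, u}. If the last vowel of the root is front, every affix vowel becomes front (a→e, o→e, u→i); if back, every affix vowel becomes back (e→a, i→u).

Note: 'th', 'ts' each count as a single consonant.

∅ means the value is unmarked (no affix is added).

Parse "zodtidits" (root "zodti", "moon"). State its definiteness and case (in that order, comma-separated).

Segment: zodti-di-ts.
definiteness: -di → indefinite.
case: -ts → ablative.

indefinite, ablative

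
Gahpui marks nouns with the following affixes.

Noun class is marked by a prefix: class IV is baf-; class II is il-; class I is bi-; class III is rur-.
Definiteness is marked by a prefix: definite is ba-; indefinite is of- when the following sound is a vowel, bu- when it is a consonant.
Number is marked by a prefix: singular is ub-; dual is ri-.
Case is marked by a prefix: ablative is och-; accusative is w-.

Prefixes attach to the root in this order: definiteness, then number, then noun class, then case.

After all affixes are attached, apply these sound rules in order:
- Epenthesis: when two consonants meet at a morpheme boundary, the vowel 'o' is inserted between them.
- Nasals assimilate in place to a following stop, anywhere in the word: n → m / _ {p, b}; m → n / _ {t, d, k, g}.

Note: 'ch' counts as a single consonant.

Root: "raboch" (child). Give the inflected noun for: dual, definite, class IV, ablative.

ochobaforibaraboch

Attach definiteness definite ba- → baraboch.
Attach number dual ri- → ribaraboch.
Attach noun class class IV baf- → bafribaraboch.
Attach case ablative och- → ochbafribaraboch.
Apply epenthesis: ochbafribaraboch → ochobaforibaraboch.
Nasal assimilation: no change.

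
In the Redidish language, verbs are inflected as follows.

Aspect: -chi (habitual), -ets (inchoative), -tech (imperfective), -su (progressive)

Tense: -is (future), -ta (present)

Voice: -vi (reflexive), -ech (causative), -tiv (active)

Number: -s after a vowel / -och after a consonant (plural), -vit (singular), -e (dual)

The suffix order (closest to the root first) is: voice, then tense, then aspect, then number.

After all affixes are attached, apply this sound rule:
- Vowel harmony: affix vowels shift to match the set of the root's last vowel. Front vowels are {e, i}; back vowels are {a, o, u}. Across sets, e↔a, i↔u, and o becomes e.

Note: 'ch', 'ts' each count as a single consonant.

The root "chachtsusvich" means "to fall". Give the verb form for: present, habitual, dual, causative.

Attach voice causative -ech → chachtsusvichech.
Attach tense present -ta → chachtsusvichechta.
Attach aspect habitual -chi → chachtsusvichechtachi.
Attach number dual -e → chachtsusvichechtachie.
Apply vowel harmony: chachtsusvichechtachie → chachtsusvichechtechie.

chachtsusvichechtechie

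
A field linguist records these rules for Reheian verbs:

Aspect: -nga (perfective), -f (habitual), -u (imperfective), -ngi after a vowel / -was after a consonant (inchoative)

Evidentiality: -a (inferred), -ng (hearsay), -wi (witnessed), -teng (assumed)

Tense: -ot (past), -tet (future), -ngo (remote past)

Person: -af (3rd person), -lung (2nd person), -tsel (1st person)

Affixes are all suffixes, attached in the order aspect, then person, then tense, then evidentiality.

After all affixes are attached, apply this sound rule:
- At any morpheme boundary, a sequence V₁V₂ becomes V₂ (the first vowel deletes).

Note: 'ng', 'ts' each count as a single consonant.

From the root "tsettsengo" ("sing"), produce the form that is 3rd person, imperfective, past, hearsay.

tsettsengafotng

Attach aspect imperfective -u → tsettsengou.
Attach person 3rd person -af → tsettsengouaf.
Attach tense past -ot → tsettsengouafot.
Attach evidentiality hearsay -ng → tsettsengouafotng.
Apply vowel deletion: tsettsengouafotng → tsettsengafotng.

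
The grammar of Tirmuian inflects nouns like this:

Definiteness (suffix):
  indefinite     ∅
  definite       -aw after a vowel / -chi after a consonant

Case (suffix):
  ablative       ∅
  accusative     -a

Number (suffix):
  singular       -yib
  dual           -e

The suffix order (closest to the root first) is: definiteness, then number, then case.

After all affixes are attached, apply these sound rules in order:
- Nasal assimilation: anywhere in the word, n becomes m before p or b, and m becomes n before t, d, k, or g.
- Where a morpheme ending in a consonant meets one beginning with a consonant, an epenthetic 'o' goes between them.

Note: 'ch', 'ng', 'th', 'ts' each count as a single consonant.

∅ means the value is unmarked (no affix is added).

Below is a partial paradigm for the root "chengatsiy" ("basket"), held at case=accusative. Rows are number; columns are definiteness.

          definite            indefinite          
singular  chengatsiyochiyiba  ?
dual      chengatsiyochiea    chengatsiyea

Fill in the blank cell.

chengatsiyoyiba

definiteness = indefinite: zero marking, form stays chengatsiy.
Attach number singular -yib → chengatsiyyib.
Attach case accusative -a → chengatsiyyiba.
Nasal assimilation: no change.
Apply epenthesis: chengatsiyyiba → chengatsiyoyiba.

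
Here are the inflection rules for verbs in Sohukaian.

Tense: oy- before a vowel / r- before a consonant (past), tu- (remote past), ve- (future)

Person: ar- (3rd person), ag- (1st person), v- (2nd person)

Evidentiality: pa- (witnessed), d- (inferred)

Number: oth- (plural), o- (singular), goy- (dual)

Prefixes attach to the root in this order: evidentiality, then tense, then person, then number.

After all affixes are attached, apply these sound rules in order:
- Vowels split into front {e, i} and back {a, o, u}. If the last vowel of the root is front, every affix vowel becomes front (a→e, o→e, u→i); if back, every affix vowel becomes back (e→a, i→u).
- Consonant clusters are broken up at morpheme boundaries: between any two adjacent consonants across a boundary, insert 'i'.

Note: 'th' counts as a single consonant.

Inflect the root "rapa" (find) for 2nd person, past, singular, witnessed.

Attach evidentiality witnessed pa- → parapa.
Attach tense past r- (before consonant 'p') → rparapa.
Attach person 2nd person v- → vrparapa.
Attach number singular o- → ovrparapa.
Vowel harmony: no change.
Apply epenthesis: ovrparapa → oviriparapa.

oviriparapa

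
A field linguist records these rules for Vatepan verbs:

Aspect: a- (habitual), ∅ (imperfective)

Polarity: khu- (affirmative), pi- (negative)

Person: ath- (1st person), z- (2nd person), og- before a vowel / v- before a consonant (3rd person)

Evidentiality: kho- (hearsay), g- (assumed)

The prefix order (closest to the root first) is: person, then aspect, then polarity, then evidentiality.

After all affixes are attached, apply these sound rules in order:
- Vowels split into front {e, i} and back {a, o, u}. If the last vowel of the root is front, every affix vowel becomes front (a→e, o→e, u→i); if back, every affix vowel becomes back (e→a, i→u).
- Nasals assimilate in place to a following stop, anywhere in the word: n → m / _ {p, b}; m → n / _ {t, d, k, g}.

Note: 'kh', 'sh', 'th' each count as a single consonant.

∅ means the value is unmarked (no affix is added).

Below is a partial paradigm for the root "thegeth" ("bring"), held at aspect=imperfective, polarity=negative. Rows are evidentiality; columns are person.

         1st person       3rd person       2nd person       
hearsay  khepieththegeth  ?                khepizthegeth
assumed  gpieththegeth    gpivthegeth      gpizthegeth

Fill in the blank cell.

Attach person 3rd person v- (before consonant 'th') → vthegeth.
aspect = imperfective: zero marking, form stays vthegeth.
Attach polarity negative pi- → pivthegeth.
Attach evidentiality hearsay kho- → khopivthegeth.
Apply vowel harmony: khopivthegeth → khepivthegeth.
Nasal assimilation: no change.

khepivthegeth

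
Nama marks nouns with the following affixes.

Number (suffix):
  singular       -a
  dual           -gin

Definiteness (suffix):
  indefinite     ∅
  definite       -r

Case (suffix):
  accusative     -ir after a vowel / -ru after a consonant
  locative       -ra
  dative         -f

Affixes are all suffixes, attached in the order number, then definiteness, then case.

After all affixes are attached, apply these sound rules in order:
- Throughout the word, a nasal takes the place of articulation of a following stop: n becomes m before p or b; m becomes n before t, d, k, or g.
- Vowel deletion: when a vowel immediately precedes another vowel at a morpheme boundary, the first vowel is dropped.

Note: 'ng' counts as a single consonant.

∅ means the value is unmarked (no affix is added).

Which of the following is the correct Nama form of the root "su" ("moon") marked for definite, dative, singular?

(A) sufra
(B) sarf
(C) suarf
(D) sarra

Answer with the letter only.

Attach number singular -a → sua.
Attach definiteness definite -r → suar.
Attach case dative -f → suarf.
Nasal assimilation: no change.
Apply vowel deletion: suarf → sarf.
So the correct form is sarf, option (B).
(C) suarf is wrong: it fails to apply the sound rule(s).
(A) sufra is wrong: it has the affixes in the wrong order.
(D) sarra is wrong: it uses locative instead of dative for case.

B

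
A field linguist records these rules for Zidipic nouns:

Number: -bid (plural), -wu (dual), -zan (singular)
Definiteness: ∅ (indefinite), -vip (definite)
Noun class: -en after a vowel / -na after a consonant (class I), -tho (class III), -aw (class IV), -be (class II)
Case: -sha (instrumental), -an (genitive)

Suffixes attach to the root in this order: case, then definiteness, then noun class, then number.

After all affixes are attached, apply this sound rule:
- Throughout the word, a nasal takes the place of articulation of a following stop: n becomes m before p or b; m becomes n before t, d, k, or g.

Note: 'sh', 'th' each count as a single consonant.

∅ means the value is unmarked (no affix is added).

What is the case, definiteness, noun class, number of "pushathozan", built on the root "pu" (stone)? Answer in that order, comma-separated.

instrumental, indefinite, class III, singular

Segment: pu-sha-tho-zan.
case: -sha → instrumental.
definiteness: ∅ → indefinite.
noun class: -tho → class III.
number: -zan → singular.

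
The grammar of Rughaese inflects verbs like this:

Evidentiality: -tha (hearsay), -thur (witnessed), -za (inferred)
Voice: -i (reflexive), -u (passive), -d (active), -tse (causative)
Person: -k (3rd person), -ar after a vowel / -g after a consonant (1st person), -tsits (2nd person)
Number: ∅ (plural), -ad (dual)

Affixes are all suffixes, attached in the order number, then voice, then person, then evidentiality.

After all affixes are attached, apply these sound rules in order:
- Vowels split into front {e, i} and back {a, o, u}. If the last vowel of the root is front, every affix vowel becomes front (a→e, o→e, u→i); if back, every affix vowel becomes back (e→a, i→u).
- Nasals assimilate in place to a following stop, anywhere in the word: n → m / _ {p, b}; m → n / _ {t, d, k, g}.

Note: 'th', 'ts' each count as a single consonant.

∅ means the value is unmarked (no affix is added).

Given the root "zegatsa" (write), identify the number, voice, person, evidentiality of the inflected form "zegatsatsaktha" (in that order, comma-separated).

Segment: zegatsa-tse-k-tha.
number: ∅ → plural.
voice: -tse → causative.
person: -k → 3rd person.
evidentiality: -tha → hearsay.

plural, causative, 3rd person, hearsay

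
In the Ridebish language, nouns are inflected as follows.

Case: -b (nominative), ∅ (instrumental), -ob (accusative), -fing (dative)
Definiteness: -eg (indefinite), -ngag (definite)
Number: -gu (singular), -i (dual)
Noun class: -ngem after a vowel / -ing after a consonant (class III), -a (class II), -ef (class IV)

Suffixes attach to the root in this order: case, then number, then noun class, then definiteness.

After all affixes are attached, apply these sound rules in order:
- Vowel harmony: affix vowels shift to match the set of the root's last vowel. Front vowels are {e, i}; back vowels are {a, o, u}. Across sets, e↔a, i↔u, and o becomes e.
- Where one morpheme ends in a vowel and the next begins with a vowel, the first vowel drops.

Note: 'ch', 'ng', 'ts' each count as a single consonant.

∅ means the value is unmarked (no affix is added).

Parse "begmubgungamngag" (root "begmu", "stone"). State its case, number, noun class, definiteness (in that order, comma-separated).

Segment: begmu-b-gu-ngem-ngag.
case: -b → nominative.
number: -gu → singular.
noun class: -ngem/ing → class III.
definiteness: -ngag → definite.

nominative, singular, class III, definite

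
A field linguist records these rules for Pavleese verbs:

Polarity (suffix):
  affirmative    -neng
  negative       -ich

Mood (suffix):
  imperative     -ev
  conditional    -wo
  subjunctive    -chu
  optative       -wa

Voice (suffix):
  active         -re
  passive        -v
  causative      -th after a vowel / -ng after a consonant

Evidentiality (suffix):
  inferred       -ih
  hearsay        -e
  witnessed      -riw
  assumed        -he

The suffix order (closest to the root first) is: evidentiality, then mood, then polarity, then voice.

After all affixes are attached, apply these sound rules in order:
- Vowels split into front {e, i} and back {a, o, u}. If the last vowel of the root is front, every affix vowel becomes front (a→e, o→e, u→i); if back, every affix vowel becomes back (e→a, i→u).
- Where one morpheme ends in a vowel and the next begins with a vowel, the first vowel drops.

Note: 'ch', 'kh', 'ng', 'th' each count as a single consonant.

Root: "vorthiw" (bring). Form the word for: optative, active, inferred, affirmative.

Attach evidentiality inferred -ih → vorthiwih.
Attach mood optative -wa → vorthiwihwa.
Attach polarity affirmative -neng → vorthiwihwaneng.
Attach voice active -re → vorthiwihwanengre.
Apply vowel harmony: vorthiwihwanengre → vorthiwihwenengre.
Vowel deletion: no change.

vorthiwihwenengre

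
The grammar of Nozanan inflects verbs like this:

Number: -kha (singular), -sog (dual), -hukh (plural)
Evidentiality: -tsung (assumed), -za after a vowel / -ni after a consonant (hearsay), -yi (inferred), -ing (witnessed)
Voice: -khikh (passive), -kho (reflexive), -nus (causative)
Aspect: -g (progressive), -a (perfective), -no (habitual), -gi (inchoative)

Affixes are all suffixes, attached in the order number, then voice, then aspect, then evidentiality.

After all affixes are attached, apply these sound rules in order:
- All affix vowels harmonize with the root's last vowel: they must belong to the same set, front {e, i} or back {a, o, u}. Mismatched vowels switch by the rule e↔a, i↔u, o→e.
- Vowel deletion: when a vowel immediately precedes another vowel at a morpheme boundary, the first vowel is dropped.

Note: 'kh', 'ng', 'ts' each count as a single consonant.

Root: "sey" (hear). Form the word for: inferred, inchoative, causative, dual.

Attach number dual -sog → seysog.
Attach voice causative -nus → seysognus.
Attach aspect inchoative -gi → seysognusgi.
Attach evidentiality inferred -yi → seysognusgiyi.
Apply vowel harmony: seysognusgiyi → seysegnisgiyi.
Vowel deletion: no change.

seysegnisgiyi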